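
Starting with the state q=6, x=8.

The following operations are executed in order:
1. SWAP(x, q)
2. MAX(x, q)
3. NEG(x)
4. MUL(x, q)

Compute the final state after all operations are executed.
{q: 8, x: -64}

Step-by-step execution:
Initial: q=6, x=8
After step 1 (SWAP(x, q)): q=8, x=6
After step 2 (MAX(x, q)): q=8, x=8
After step 3 (NEG(x)): q=8, x=-8
After step 4 (MUL(x, q)): q=8, x=-64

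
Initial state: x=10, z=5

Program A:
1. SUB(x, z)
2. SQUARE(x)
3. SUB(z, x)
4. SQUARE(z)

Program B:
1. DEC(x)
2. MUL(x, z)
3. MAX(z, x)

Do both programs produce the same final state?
No

Program A final state: x=25, z=400
Program B final state: x=45, z=45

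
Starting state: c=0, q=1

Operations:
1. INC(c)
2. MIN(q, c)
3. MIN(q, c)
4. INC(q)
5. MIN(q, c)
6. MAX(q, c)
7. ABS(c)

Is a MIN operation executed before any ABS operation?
Yes

First MIN: step 2
First ABS: step 7
Since 2 < 7, MIN comes first.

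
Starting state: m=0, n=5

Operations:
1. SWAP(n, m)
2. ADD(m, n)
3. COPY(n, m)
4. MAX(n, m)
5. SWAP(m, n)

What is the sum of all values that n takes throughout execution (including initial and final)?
20

Values of n at each step:
Initial: n = 5
After step 1: n = 0
After step 2: n = 0
After step 3: n = 5
After step 4: n = 5
After step 5: n = 5
Sum = 5 + 0 + 0 + 5 + 5 + 5 = 20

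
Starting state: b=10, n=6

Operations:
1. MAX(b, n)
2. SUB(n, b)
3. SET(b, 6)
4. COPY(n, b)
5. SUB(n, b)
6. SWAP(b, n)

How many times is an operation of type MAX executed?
1

Counting MAX operations:
Step 1: MAX(b, n) ← MAX
Total: 1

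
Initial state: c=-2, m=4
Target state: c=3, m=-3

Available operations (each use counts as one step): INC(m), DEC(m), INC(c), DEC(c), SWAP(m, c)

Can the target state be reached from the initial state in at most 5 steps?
Yes

Path (3 steps): DEC(m) → DEC(c) → SWAP(m, c)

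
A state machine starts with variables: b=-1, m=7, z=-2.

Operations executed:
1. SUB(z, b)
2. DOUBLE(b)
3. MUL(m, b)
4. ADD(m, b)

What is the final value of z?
z = -1

Tracing execution:
Step 1: SUB(z, b) → z = -1
Step 2: DOUBLE(b) → z = -1
Step 3: MUL(m, b) → z = -1
Step 4: ADD(m, b) → z = -1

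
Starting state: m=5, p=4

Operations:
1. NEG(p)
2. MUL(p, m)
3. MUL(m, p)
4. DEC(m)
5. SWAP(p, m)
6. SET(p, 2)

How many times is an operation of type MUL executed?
2

Counting MUL operations:
Step 2: MUL(p, m) ← MUL
Step 3: MUL(m, p) ← MUL
Total: 2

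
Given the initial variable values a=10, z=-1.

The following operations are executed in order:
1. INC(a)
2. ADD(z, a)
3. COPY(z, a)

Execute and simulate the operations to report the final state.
{a: 11, z: 11}

Step-by-step execution:
Initial: a=10, z=-1
After step 1 (INC(a)): a=11, z=-1
After step 2 (ADD(z, a)): a=11, z=10
After step 3 (COPY(z, a)): a=11, z=11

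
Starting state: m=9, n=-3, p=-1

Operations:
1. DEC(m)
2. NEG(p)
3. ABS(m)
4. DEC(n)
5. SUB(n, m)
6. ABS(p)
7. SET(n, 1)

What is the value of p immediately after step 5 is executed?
p = 1

Tracing p through execution:
Initial: p = -1
After step 1 (DEC(m)): p = -1
After step 2 (NEG(p)): p = 1
After step 3 (ABS(m)): p = 1
After step 4 (DEC(n)): p = 1
After step 5 (SUB(n, m)): p = 1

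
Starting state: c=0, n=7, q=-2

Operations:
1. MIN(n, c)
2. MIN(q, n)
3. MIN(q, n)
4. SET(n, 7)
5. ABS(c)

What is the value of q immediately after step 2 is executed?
q = -2

Tracing q through execution:
Initial: q = -2
After step 1 (MIN(n, c)): q = -2
After step 2 (MIN(q, n)): q = -2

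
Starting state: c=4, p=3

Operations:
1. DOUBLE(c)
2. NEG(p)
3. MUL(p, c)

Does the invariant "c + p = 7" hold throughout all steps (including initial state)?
No, violated after step 1

The invariant is violated after step 1.

State at each step:
Initial: c=4, p=3
After step 1: c=8, p=3
After step 2: c=8, p=-3
After step 3: c=8, p=-24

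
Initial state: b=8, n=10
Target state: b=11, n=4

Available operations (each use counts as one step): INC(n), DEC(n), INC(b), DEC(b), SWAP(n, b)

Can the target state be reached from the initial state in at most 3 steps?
No

The target state cannot be reached within 3 steps.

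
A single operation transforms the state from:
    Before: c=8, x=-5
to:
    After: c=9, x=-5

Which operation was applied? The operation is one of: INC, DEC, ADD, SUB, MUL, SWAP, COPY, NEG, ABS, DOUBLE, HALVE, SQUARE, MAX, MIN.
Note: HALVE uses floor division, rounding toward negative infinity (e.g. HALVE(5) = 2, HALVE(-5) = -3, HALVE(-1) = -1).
INC(c)

Analyzing the change:
Before: c=8, x=-5
After: c=9, x=-5
Variable c changed from 8 to 9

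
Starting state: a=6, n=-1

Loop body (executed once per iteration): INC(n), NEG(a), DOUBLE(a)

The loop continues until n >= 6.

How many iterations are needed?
7

Tracing iterations:
Initial: a=6, n=-1
After iteration 1: a=-12, n=0
After iteration 2: a=24, n=1
After iteration 3: a=-48, n=2
After iteration 4: a=96, n=3
After iteration 5: a=-192, n=4
After iteration 6: a=384, n=5
After iteration 7: a=-768, n=6
n >= 6 now holds, so the loop exits after 7 iterations.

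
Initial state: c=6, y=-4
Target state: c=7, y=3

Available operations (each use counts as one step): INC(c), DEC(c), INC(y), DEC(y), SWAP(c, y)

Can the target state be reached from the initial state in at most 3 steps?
No

The target state cannot be reached within 3 steps.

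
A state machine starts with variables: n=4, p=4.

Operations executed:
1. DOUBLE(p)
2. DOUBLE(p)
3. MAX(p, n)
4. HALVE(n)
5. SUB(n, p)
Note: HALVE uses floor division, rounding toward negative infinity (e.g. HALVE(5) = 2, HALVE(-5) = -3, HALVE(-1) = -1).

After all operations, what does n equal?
n = -14

Tracing execution:
Step 1: DOUBLE(p) → n = 4
Step 2: DOUBLE(p) → n = 4
Step 3: MAX(p, n) → n = 4
Step 4: HALVE(n) → n = 2
Step 5: SUB(n, p) → n = -14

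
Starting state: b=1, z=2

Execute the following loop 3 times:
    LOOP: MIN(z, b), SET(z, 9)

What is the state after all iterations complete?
b=1, z=9

Iteration trace:
Start: b=1, z=2
After iteration 1: b=1, z=9
After iteration 2: b=1, z=9
After iteration 3: b=1, z=9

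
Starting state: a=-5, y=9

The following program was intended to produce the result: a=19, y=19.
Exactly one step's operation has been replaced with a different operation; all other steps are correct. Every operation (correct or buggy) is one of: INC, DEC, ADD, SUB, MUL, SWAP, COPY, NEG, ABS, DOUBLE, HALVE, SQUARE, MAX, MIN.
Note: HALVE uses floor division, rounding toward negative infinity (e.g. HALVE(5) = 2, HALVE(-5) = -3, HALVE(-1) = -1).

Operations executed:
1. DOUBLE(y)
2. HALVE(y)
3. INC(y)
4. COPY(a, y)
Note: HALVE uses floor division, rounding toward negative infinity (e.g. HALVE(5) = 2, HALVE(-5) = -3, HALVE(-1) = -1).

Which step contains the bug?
Step 2

Trace with buggy code:
Initial: a=-5, y=9
After step 1: a=-5, y=18
After step 2: a=-5, y=9
After step 3: a=-5, y=10
After step 4: a=10, y=10
Actual final a=10, y=10 ≠ expected a=19, y=19.
Step 2 is the only position where a single-operation replacement can produce the expected result.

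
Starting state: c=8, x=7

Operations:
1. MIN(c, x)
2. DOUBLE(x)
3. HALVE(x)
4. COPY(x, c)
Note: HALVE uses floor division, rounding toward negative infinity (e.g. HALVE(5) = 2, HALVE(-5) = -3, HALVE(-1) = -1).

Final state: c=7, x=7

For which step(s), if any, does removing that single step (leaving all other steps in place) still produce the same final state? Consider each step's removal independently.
Step(s) 2, 3, 4

Testing removal of each single step:
Without step 1: final = c=8, x=8 (different)
Without step 2: final = c=7, x=7 (same)
Without step 3: final = c=7, x=7 (same)
Without step 4: final = c=7, x=7 (same)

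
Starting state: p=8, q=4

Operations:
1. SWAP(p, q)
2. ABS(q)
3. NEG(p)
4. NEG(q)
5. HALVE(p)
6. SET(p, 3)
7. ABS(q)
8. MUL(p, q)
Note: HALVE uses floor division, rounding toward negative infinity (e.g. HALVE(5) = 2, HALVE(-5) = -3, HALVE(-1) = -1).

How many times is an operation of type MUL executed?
1

Counting MUL operations:
Step 8: MUL(p, q) ← MUL
Total: 1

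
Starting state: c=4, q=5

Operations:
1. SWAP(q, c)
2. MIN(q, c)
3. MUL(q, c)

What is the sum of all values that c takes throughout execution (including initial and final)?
19

Values of c at each step:
Initial: c = 4
After step 1: c = 5
After step 2: c = 5
After step 3: c = 5
Sum = 4 + 5 + 5 + 5 = 19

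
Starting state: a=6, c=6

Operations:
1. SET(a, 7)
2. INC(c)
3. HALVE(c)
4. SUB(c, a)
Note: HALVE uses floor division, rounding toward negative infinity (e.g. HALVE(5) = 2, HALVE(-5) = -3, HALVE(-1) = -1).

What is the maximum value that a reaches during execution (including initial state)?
7

Values of a at each step:
Initial: a = 6
After step 1: a = 7 ← maximum
After step 2: a = 7
After step 3: a = 7
After step 4: a = 7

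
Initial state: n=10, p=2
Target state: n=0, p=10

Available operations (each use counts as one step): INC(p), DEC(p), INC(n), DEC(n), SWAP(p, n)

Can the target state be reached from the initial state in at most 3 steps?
Yes

Path (3 steps): DEC(p) → DEC(p) → SWAP(p, n)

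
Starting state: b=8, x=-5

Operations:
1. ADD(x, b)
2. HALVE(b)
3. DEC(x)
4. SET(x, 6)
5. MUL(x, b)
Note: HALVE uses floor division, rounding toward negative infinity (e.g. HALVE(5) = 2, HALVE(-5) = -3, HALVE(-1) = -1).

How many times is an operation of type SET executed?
1

Counting SET operations:
Step 4: SET(x, 6) ← SET
Total: 1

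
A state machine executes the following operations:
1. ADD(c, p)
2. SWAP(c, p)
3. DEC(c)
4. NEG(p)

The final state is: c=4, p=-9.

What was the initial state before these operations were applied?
c=4, p=5

Working backwards:
Final state: c=4, p=-9
Before step 4 (NEG(p)): c=4, p=9
Before step 3 (DEC(c)): c=5, p=9
Before step 2 (SWAP(c, p)): c=9, p=5
Before step 1 (ADD(c, p)): c=4, p=5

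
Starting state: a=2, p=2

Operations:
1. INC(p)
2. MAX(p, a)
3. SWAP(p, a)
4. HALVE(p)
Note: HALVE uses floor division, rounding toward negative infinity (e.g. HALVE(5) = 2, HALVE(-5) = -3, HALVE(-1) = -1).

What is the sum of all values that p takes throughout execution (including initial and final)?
11

Values of p at each step:
Initial: p = 2
After step 1: p = 3
After step 2: p = 3
After step 3: p = 2
After step 4: p = 1
Sum = 2 + 3 + 3 + 2 + 1 = 11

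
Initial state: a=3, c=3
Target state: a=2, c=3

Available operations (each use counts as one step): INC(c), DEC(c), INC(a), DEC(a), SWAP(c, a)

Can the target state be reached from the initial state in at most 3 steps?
Yes

Path (1 step): DEC(a)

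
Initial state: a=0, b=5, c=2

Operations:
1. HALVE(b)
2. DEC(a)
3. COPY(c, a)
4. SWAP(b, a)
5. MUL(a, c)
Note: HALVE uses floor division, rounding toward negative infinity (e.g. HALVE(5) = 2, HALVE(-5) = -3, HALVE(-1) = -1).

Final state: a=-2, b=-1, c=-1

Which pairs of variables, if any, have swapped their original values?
None

Comparing initial and final values:
c: 2 → -1
a: 0 → -2
b: 5 → -1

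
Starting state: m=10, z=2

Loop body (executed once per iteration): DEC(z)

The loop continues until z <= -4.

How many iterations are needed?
6

Tracing iterations:
Initial: m=10, z=2
After iteration 1: m=10, z=1
After iteration 2: m=10, z=0
After iteration 3: m=10, z=-1
After iteration 4: m=10, z=-2
After iteration 5: m=10, z=-3
After iteration 6: m=10, z=-4
z <= -4 now holds, so the loop exits after 6 iterations.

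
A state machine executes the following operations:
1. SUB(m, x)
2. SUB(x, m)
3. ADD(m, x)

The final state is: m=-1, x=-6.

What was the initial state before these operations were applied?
m=4, x=-1

Working backwards:
Final state: m=-1, x=-6
Before step 3 (ADD(m, x)): m=5, x=-6
Before step 2 (SUB(x, m)): m=5, x=-1
Before step 1 (SUB(m, x)): m=4, x=-1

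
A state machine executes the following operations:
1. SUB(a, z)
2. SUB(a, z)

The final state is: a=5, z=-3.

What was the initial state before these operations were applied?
a=-1, z=-3

Working backwards:
Final state: a=5, z=-3
Before step 2 (SUB(a, z)): a=2, z=-3
Before step 1 (SUB(a, z)): a=-1, z=-3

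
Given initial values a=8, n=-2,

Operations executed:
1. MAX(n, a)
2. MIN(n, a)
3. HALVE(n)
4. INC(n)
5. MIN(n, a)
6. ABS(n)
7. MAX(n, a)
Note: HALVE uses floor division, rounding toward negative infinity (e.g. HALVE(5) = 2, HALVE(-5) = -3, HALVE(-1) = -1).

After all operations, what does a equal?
a = 8

Tracing execution:
Step 1: MAX(n, a) → a = 8
Step 2: MIN(n, a) → a = 8
Step 3: HALVE(n) → a = 8
Step 4: INC(n) → a = 8
Step 5: MIN(n, a) → a = 8
Step 6: ABS(n) → a = 8
Step 7: MAX(n, a) → a = 8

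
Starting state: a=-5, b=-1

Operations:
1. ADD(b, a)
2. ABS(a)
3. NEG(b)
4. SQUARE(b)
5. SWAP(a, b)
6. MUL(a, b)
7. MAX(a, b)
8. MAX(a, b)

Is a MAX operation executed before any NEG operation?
No

First MAX: step 7
First NEG: step 3
Since 7 > 3, NEG comes first.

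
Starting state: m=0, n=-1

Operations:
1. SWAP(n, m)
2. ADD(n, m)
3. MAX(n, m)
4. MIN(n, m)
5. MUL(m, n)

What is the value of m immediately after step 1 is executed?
m = -1

Tracing m through execution:
Initial: m = 0
After step 1 (SWAP(n, m)): m = -1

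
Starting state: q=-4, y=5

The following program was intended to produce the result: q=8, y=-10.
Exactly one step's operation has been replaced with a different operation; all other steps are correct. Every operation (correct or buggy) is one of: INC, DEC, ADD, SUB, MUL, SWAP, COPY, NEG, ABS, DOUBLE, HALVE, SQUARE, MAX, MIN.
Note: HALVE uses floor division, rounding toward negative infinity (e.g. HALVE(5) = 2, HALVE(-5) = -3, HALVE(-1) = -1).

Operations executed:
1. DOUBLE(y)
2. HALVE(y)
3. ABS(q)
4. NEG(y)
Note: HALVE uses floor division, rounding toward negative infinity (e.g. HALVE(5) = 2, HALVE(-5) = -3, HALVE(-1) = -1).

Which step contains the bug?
Step 2

Trace with buggy code:
Initial: q=-4, y=5
After step 1: q=-4, y=10
After step 2: q=-4, y=5
After step 3: q=4, y=5
After step 4: q=4, y=-5
Actual final q=4, y=-5 ≠ expected q=8, y=-10.
Step 2 is the only position where a single-operation replacement can produce the expected result.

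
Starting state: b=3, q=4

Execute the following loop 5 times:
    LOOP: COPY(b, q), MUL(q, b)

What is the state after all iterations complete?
b=4294967296, q=18446744073709551616

Iteration trace:
Start: b=3, q=4
After iteration 1: b=4, q=16
After iteration 2: b=16, q=256
After iteration 3: b=256, q=65536
After iteration 4: b=65536, q=4294967296
After iteration 5: b=4294967296, q=18446744073709551616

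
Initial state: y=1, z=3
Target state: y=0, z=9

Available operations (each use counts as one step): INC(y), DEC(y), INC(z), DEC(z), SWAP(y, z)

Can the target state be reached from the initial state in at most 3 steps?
No

The target state cannot be reached within 3 steps.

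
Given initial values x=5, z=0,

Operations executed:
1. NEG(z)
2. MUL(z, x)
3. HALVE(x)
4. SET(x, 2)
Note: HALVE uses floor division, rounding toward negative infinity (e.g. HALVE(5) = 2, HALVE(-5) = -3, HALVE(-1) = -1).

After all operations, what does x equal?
x = 2

Tracing execution:
Step 1: NEG(z) → x = 5
Step 2: MUL(z, x) → x = 5
Step 3: HALVE(x) → x = 2
Step 4: SET(x, 2) → x = 2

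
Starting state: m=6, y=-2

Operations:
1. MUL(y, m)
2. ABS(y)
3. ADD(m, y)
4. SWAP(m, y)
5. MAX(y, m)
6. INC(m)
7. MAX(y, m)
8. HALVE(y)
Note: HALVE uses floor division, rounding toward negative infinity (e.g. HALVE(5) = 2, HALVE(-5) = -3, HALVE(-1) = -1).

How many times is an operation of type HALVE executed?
1

Counting HALVE operations:
Step 8: HALVE(y) ← HALVE
Total: 1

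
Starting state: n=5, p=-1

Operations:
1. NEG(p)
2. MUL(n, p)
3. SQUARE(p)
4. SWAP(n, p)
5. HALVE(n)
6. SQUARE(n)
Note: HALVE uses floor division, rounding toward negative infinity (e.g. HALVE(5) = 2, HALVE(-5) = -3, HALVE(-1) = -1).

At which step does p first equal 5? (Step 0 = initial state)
Step 4

Tracing p:
Initial: p = -1
After step 1: p = 1
After step 2: p = 1
After step 3: p = 1
After step 4: p = 5 ← first occurrence
After step 5: p = 5
After step 6: p = 5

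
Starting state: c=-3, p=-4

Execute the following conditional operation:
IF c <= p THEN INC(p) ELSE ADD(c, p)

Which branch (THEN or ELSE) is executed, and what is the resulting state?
Branch: ELSE, Final state: c=-7, p=-4

Evaluating condition: c <= p
c = -3, p = -4
Condition is False, so ELSE branch executes
After ADD(c, p): c=-7, p=-4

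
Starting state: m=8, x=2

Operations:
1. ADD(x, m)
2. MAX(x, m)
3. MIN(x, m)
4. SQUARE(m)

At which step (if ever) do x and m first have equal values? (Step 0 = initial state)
Step 3

x and m first become equal after step 3.

Comparing values at each step:
Initial: x=2, m=8
After step 1: x=10, m=8
After step 2: x=10, m=8
After step 3: x=8, m=8 ← equal!
After step 4: x=8, m=64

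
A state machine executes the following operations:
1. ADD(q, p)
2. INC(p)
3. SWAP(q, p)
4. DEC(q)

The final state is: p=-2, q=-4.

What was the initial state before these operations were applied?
p=-4, q=2

Working backwards:
Final state: p=-2, q=-4
Before step 4 (DEC(q)): p=-2, q=-3
Before step 3 (SWAP(q, p)): p=-3, q=-2
Before step 2 (INC(p)): p=-4, q=-2
Before step 1 (ADD(q, p)): p=-4, q=2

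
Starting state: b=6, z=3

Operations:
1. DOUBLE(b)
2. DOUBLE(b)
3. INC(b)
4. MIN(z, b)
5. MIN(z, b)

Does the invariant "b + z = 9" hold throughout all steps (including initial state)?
No, violated after step 1

The invariant is violated after step 1.

State at each step:
Initial: b=6, z=3
After step 1: b=12, z=3
After step 2: b=24, z=3
After step 3: b=25, z=3
After step 4: b=25, z=3
After step 5: b=25, z=3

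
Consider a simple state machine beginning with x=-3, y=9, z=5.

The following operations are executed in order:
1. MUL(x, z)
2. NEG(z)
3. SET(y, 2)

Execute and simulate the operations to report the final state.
{x: -15, y: 2, z: -5}

Step-by-step execution:
Initial: x=-3, y=9, z=5
After step 1 (MUL(x, z)): x=-15, y=9, z=5
After step 2 (NEG(z)): x=-15, y=9, z=-5
After step 3 (SET(y, 2)): x=-15, y=2, z=-5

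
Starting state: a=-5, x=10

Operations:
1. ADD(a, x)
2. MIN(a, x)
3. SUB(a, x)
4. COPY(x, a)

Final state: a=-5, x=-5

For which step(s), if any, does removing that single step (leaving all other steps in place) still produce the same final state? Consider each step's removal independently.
Step(s) 2

Testing removal of each single step:
Without step 1: final = a=-15, x=-15 (different)
Without step 2: final = a=-5, x=-5 (same)
Without step 3: final = a=5, x=5 (different)
Without step 4: final = a=-5, x=10 (different)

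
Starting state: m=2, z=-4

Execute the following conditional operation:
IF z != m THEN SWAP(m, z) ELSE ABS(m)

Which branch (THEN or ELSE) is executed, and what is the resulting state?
Branch: THEN, Final state: m=-4, z=2

Evaluating condition: z != m
z = -4, m = 2
Condition is True, so THEN branch executes
After SWAP(m, z): m=-4, z=2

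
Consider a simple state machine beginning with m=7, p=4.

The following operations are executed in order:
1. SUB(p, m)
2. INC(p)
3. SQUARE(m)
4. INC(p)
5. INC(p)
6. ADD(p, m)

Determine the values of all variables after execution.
{m: 49, p: 49}

Step-by-step execution:
Initial: m=7, p=4
After step 1 (SUB(p, m)): m=7, p=-3
After step 2 (INC(p)): m=7, p=-2
After step 3 (SQUARE(m)): m=49, p=-2
After step 4 (INC(p)): m=49, p=-1
After step 5 (INC(p)): m=49, p=0
After step 6 (ADD(p, m)): m=49, p=49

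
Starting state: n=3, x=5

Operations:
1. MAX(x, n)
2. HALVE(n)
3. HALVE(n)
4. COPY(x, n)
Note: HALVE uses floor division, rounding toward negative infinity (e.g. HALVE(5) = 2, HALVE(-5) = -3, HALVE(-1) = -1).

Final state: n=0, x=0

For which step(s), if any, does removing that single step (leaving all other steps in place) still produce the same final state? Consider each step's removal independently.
Step(s) 1

Testing removal of each single step:
Without step 1: final = n=0, x=0 (same)
Without step 2: final = n=1, x=1 (different)
Without step 3: final = n=1, x=1 (different)
Without step 4: final = n=0, x=5 (different)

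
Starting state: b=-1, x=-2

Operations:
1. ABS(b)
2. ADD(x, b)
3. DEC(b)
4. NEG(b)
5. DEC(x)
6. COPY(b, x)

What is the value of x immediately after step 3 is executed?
x = -1

Tracing x through execution:
Initial: x = -2
After step 1 (ABS(b)): x = -2
After step 2 (ADD(x, b)): x = -1
After step 3 (DEC(b)): x = -1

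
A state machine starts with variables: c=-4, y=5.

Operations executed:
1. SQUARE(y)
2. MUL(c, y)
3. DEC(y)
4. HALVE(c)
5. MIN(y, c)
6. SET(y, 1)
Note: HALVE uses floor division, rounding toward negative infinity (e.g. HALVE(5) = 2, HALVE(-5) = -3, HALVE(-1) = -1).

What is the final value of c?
c = -50

Tracing execution:
Step 1: SQUARE(y) → c = -4
Step 2: MUL(c, y) → c = -100
Step 3: DEC(y) → c = -100
Step 4: HALVE(c) → c = -50
Step 5: MIN(y, c) → c = -50
Step 6: SET(y, 1) → c = -50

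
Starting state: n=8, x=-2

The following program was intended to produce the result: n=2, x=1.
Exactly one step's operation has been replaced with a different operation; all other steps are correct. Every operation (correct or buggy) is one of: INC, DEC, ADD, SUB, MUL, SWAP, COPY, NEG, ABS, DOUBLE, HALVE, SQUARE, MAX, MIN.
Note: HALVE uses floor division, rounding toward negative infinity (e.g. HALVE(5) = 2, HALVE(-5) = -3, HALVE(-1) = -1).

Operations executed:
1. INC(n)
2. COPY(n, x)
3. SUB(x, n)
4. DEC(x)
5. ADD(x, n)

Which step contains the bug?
Step 1

Trace with buggy code:
Initial: n=8, x=-2
After step 1: n=9, x=-2
After step 2: n=-2, x=-2
After step 3: n=-2, x=0
After step 4: n=-2, x=-1
After step 5: n=-2, x=-3
Actual final n=-2, x=-3 ≠ expected n=2, x=1.
Step 1 is the only position where a single-operation replacement can produce the expected result.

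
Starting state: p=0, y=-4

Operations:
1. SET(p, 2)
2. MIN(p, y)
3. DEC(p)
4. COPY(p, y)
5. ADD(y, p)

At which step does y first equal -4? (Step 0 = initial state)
Step 0

Tracing y:
Initial: y = -4 ← first occurrence
After step 1: y = -4
After step 2: y = -4
After step 3: y = -4
After step 4: y = -4
After step 5: y = -8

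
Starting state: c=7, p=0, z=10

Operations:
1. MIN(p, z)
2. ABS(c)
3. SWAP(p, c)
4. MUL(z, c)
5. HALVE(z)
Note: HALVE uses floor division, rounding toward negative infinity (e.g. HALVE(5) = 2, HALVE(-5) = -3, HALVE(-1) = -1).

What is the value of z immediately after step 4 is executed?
z = 0

Tracing z through execution:
Initial: z = 10
After step 1 (MIN(p, z)): z = 10
After step 2 (ABS(c)): z = 10
After step 3 (SWAP(p, c)): z = 10
After step 4 (MUL(z, c)): z = 0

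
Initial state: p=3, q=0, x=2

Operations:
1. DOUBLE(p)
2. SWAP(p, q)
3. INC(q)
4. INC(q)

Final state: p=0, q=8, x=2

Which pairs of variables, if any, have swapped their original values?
None

Comparing initial and final values:
q: 0 → 8
x: 2 → 2
p: 3 → 0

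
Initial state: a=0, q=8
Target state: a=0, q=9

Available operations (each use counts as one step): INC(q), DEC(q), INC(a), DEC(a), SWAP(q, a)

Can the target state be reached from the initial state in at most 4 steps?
Yes

Path (1 step): INC(q)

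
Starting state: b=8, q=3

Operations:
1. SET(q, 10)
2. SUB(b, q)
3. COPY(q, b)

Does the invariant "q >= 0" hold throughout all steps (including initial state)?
No, violated after step 3

The invariant is violated after step 3.

State at each step:
Initial: b=8, q=3
After step 1: b=8, q=10
After step 2: b=-2, q=10
After step 3: b=-2, q=-2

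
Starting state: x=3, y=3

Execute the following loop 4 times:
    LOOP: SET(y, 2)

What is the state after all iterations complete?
x=3, y=2

Iteration trace:
Start: x=3, y=3
After iteration 1: x=3, y=2
After iteration 2: x=3, y=2
After iteration 3: x=3, y=2
After iteration 4: x=3, y=2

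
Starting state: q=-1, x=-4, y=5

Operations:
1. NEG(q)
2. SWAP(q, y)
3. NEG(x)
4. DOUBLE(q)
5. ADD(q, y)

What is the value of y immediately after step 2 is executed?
y = 1

Tracing y through execution:
Initial: y = 5
After step 1 (NEG(q)): y = 5
After step 2 (SWAP(q, y)): y = 1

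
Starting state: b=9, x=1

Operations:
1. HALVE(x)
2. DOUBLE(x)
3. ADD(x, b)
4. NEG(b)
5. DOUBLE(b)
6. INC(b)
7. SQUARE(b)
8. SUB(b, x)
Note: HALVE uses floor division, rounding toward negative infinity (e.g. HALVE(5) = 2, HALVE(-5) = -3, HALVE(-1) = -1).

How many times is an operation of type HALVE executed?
1

Counting HALVE operations:
Step 1: HALVE(x) ← HALVE
Total: 1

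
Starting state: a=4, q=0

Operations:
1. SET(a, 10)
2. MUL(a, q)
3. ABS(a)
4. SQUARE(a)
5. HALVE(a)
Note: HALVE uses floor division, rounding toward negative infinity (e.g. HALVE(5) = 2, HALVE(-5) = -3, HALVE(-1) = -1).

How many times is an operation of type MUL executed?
1

Counting MUL operations:
Step 2: MUL(a, q) ← MUL
Total: 1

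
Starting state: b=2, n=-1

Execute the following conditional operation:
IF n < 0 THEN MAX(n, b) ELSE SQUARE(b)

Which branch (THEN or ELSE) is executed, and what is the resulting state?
Branch: THEN, Final state: b=2, n=2

Evaluating condition: n < 0
n = -1
Condition is True, so THEN branch executes
After MAX(n, b): b=2, n=2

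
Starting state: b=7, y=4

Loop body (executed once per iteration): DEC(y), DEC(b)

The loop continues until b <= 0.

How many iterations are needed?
7

Tracing iterations:
Initial: b=7, y=4
After iteration 1: b=6, y=3
After iteration 2: b=5, y=2
After iteration 3: b=4, y=1
After iteration 4: b=3, y=0
After iteration 5: b=2, y=-1
After iteration 6: b=1, y=-2
After iteration 7: b=0, y=-3
b <= 0 now holds, so the loop exits after 7 iterations.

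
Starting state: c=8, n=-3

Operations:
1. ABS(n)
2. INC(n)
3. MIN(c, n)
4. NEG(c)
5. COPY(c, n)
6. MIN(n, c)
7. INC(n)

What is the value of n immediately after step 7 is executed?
n = 5

Tracing n through execution:
Initial: n = -3
After step 1 (ABS(n)): n = 3
After step 2 (INC(n)): n = 4
After step 3 (MIN(c, n)): n = 4
After step 4 (NEG(c)): n = 4
After step 5 (COPY(c, n)): n = 4
After step 6 (MIN(n, c)): n = 4
After step 7 (INC(n)): n = 5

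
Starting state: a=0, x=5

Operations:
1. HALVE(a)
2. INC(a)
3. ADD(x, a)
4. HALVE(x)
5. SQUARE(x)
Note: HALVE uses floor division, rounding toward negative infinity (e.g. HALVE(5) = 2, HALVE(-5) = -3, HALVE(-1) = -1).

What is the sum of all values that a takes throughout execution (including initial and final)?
4

Values of a at each step:
Initial: a = 0
After step 1: a = 0
After step 2: a = 1
After step 3: a = 1
After step 4: a = 1
After step 5: a = 1
Sum = 0 + 0 + 1 + 1 + 1 + 1 = 4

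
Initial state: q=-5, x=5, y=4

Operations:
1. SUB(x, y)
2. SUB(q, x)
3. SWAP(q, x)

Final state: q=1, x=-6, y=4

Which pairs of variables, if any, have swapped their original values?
None

Comparing initial and final values:
q: -5 → 1
y: 4 → 4
x: 5 → -6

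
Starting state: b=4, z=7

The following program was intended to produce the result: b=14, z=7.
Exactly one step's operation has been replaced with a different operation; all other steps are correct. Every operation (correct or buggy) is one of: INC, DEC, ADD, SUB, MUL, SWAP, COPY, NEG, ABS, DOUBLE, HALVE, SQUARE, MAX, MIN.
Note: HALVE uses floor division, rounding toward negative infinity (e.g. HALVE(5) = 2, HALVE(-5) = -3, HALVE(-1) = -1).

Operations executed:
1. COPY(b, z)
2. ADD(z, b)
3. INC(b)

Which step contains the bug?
Step 3

Trace with buggy code:
Initial: b=4, z=7
After step 1: b=7, z=7
After step 2: b=7, z=14
After step 3: b=8, z=14
Actual final b=8, z=14 ≠ expected b=14, z=7.
Step 3 is the only position where a single-operation replacement can produce the expected result.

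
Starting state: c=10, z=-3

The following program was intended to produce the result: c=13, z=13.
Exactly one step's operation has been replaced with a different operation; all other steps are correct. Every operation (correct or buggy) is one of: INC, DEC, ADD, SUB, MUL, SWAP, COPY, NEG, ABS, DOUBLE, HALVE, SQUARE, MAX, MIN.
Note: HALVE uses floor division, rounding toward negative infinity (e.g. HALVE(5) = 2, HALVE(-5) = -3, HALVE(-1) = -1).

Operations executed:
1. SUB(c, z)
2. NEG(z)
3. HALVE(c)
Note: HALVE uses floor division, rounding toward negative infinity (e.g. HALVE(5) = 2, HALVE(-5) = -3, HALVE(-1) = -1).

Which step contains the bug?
Step 3

Trace with buggy code:
Initial: c=10, z=-3
After step 1: c=13, z=-3
After step 2: c=13, z=3
After step 3: c=6, z=3
Actual final c=6, z=3 ≠ expected c=13, z=13.
Step 3 is the only position where a single-operation replacement can produce the expected result.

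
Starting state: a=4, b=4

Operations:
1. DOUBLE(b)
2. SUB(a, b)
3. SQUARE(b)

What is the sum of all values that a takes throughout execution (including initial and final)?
0

Values of a at each step:
Initial: a = 4
After step 1: a = 4
After step 2: a = -4
After step 3: a = -4
Sum = 4 + 4 + -4 + -4 = 0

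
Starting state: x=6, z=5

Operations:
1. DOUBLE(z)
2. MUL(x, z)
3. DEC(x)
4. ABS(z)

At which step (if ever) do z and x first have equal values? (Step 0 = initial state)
Never

z and x never become equal during execution.

Comparing values at each step:
Initial: z=5, x=6
After step 1: z=10, x=6
After step 2: z=10, x=60
After step 3: z=10, x=59
After step 4: z=10, x=59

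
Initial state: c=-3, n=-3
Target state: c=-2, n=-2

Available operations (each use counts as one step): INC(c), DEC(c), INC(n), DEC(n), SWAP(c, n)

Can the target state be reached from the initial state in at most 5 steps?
Yes

Path (2 steps): INC(c) → INC(n)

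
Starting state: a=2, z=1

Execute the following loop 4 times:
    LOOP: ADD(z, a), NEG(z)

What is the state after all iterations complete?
a=2, z=1

Iteration trace:
Start: a=2, z=1
After iteration 1: a=2, z=-3
After iteration 2: a=2, z=1
After iteration 3: a=2, z=-3
After iteration 4: a=2, z=1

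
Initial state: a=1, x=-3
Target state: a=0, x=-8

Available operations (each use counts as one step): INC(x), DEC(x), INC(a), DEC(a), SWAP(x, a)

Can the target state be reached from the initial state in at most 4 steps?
No

The target state cannot be reached within 4 steps.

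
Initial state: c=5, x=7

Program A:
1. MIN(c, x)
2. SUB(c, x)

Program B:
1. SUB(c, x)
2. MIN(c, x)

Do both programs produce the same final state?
Yes

Program A final state: c=-2, x=7
Program B final state: c=-2, x=7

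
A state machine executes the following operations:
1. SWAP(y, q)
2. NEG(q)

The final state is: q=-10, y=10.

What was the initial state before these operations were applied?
q=10, y=10

Working backwards:
Final state: q=-10, y=10
Before step 2 (NEG(q)): q=10, y=10
Before step 1 (SWAP(y, q)): q=10, y=10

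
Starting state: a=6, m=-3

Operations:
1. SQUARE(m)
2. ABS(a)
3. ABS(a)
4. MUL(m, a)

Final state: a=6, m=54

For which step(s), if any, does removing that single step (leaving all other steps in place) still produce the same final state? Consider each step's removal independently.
Step(s) 2, 3

Testing removal of each single step:
Without step 1: final = a=6, m=-18 (different)
Without step 2: final = a=6, m=54 (same)
Without step 3: final = a=6, m=54 (same)
Without step 4: final = a=6, m=9 (different)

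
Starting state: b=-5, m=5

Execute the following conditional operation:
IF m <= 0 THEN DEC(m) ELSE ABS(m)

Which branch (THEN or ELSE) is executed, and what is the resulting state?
Branch: ELSE, Final state: b=-5, m=5

Evaluating condition: m <= 0
m = 5
Condition is False, so ELSE branch executes
After ABS(m): b=-5, m=5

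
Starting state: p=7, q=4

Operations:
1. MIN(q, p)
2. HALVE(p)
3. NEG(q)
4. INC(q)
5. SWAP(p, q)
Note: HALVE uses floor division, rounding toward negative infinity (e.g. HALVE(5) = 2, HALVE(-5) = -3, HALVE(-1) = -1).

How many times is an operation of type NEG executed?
1

Counting NEG operations:
Step 3: NEG(q) ← NEG
Total: 1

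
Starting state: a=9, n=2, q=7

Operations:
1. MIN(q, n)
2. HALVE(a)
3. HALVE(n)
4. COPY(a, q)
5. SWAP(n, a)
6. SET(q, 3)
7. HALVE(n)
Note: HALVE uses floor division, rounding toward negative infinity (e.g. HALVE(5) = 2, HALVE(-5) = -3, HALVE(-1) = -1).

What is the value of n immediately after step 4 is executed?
n = 1

Tracing n through execution:
Initial: n = 2
After step 1 (MIN(q, n)): n = 2
After step 2 (HALVE(a)): n = 2
After step 3 (HALVE(n)): n = 1
After step 4 (COPY(a, q)): n = 1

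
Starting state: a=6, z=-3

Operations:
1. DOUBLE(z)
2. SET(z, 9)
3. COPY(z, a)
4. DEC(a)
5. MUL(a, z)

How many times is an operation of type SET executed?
1

Counting SET operations:
Step 2: SET(z, 9) ← SET
Total: 1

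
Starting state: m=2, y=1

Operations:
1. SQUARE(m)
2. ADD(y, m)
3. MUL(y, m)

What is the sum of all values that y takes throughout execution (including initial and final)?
27

Values of y at each step:
Initial: y = 1
After step 1: y = 1
After step 2: y = 5
After step 3: y = 20
Sum = 1 + 1 + 5 + 20 = 27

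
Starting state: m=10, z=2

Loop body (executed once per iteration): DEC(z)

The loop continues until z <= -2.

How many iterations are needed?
4

Tracing iterations:
Initial: m=10, z=2
After iteration 1: m=10, z=1
After iteration 2: m=10, z=0
After iteration 3: m=10, z=-1
After iteration 4: m=10, z=-2
z <= -2 now holds, so the loop exits after 4 iterations.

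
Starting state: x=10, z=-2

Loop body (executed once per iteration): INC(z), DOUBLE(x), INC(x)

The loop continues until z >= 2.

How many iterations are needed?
4

Tracing iterations:
Initial: x=10, z=-2
After iteration 1: x=21, z=-1
After iteration 2: x=43, z=0
After iteration 3: x=87, z=1
After iteration 4: x=175, z=2
z >= 2 now holds, so the loop exits after 4 iterations.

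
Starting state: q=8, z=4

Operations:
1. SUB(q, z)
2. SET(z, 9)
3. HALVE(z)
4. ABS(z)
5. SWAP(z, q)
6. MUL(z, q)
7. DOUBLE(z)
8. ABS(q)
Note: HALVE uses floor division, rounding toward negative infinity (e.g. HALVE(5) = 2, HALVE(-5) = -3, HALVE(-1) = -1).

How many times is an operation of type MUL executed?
1

Counting MUL operations:
Step 6: MUL(z, q) ← MUL
Total: 1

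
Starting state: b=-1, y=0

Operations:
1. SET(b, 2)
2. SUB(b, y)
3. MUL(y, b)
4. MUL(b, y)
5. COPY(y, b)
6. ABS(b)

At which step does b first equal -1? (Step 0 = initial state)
Step 0

Tracing b:
Initial: b = -1 ← first occurrence
After step 1: b = 2
After step 2: b = 2
After step 3: b = 2
After step 4: b = 0
After step 5: b = 0
After step 6: b = 0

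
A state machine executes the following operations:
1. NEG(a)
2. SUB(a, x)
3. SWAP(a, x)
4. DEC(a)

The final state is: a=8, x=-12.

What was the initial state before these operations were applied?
a=3, x=9

Working backwards:
Final state: a=8, x=-12
Before step 4 (DEC(a)): a=9, x=-12
Before step 3 (SWAP(a, x)): a=-12, x=9
Before step 2 (SUB(a, x)): a=-3, x=9
Before step 1 (NEG(a)): a=3, x=9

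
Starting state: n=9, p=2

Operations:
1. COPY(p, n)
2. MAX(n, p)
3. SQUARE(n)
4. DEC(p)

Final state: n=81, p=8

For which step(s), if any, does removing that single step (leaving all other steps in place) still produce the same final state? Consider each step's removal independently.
Step(s) 2

Testing removal of each single step:
Without step 1: final = n=81, p=1 (different)
Without step 2: final = n=81, p=8 (same)
Without step 3: final = n=9, p=8 (different)
Without step 4: final = n=81, p=9 (different)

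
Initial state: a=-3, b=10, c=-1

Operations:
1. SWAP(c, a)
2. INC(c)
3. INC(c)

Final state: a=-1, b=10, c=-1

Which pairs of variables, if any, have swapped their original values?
None

Comparing initial and final values:
b: 10 → 10
a: -3 → -1
c: -1 → -1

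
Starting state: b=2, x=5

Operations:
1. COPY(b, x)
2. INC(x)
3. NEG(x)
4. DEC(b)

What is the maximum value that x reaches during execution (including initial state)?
6

Values of x at each step:
Initial: x = 5
After step 1: x = 5
After step 2: x = 6 ← maximum
After step 3: x = -6
After step 4: x = -6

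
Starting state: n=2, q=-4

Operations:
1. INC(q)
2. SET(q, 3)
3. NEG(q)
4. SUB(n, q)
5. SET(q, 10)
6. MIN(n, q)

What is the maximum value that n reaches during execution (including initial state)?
5

Values of n at each step:
Initial: n = 2
After step 1: n = 2
After step 2: n = 2
After step 3: n = 2
After step 4: n = 5 ← maximum
After step 5: n = 5
After step 6: n = 5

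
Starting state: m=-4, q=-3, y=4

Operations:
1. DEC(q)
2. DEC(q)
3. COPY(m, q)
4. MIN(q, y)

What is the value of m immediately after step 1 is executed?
m = -4

Tracing m through execution:
Initial: m = -4
After step 1 (DEC(q)): m = -4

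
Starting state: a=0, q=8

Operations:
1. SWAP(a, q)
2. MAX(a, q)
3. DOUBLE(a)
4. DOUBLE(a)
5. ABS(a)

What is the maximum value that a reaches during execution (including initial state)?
32

Values of a at each step:
Initial: a = 0
After step 1: a = 8
After step 2: a = 8
After step 3: a = 16
After step 4: a = 32 ← maximum
After step 5: a = 32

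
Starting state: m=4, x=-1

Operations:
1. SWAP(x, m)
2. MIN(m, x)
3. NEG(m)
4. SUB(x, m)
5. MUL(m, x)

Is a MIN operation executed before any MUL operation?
Yes

First MIN: step 2
First MUL: step 5
Since 2 < 5, MIN comes first.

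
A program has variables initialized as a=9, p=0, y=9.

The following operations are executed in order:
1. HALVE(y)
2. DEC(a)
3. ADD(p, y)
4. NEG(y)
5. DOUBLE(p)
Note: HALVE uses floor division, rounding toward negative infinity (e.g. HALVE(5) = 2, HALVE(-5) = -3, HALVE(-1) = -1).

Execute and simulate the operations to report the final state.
{a: 8, p: 8, y: -4}

Step-by-step execution:
Initial: a=9, p=0, y=9
After step 1 (HALVE(y)): a=9, p=0, y=4
After step 2 (DEC(a)): a=8, p=0, y=4
After step 3 (ADD(p, y)): a=8, p=4, y=4
After step 4 (NEG(y)): a=8, p=4, y=-4
After step 5 (DOUBLE(p)): a=8, p=8, y=-4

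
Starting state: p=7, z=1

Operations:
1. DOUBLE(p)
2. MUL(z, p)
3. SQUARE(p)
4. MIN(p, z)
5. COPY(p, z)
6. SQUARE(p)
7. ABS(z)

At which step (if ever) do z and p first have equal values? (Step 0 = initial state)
Step 2

z and p first become equal after step 2.

Comparing values at each step:
Initial: z=1, p=7
After step 1: z=1, p=14
After step 2: z=14, p=14 ← equal!
After step 3: z=14, p=196
After step 4: z=14, p=14 ← equal!
After step 5: z=14, p=14 ← equal!
After step 6: z=14, p=196
After step 7: z=14, p=196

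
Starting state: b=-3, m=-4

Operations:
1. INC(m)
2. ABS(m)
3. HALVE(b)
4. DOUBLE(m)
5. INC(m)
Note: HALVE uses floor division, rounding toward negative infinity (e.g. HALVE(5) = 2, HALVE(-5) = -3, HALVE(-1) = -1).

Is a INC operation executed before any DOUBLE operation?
Yes

First INC: step 1
First DOUBLE: step 4
Since 1 < 4, INC comes first.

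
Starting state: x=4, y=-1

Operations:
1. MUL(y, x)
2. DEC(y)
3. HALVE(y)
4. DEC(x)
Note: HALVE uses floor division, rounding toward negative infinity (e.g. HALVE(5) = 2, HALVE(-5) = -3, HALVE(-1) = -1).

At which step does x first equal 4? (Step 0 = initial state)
Step 0

Tracing x:
Initial: x = 4 ← first occurrence
After step 1: x = 4
After step 2: x = 4
After step 3: x = 4
After step 4: x = 3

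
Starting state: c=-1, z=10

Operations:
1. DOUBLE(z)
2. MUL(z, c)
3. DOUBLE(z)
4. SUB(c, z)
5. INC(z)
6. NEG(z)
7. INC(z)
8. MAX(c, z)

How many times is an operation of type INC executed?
2

Counting INC operations:
Step 5: INC(z) ← INC
Step 7: INC(z) ← INC
Total: 2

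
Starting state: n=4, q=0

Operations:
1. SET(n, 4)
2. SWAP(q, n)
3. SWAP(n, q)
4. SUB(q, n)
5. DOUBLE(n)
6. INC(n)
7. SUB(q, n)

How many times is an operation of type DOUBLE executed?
1

Counting DOUBLE operations:
Step 5: DOUBLE(n) ← DOUBLE
Total: 1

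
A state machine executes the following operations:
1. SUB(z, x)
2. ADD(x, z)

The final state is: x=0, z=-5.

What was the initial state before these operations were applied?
x=5, z=0

Working backwards:
Final state: x=0, z=-5
Before step 2 (ADD(x, z)): x=5, z=-5
Before step 1 (SUB(z, x)): x=5, z=0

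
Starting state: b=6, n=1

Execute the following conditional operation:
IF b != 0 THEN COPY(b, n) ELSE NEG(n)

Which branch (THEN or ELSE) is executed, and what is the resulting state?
Branch: THEN, Final state: b=1, n=1

Evaluating condition: b != 0
b = 6
Condition is True, so THEN branch executes
After COPY(b, n): b=1, n=1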